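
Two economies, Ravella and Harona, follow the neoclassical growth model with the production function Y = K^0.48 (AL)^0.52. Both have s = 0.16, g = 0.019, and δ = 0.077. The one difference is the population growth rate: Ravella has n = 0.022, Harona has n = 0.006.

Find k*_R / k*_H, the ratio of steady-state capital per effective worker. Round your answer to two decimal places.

Steady-state k* = [s/(n + g + δ)]^(1/(1−α)), so the ratio is [ (s_R/(n + g + δ)_R) / (s_H/(n + g + δ)_H) ]^1.9231.
s_R/(n + g + δ)_R = 0.16/0.118 = 1.3559; s_H/(n + g + δ)_H = 0.16/0.102 = 1.5686.
Ratio = (1.3559/1.5686)^1.9231 = 0.8644^1.9231 ≈ 0.7556

ratio ≈ 0.76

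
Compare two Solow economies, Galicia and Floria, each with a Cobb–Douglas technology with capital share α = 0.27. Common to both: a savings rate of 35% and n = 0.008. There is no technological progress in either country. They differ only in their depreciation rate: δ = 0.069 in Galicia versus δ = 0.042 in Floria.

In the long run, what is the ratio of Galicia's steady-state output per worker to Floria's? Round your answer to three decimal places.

Steady-state y* = [s/(n + δ)]^(α/(1−α)), so the ratio is [ (s_G/(n + δ)_G) / (s_F/(n + δ)_F) ]^0.3699.
s_G/(n + δ)_G = 0.35/0.077 = 4.5455; s_F/(n + δ)_F = 0.35/0.050 = 7.0000.
Ratio = (4.5455/7.0000)^0.3699 = 0.6494^0.3699 ≈ 0.8524

ratio ≈ 0.852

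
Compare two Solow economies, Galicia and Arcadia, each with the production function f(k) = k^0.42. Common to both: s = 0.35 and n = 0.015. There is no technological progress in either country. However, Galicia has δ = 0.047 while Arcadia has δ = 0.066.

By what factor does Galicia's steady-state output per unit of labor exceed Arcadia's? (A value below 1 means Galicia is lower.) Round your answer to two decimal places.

Steady-state y* = [s/(n + δ)]^(α/(1−α)), so the ratio is [ (s_G/(n + δ)_G) / (s_A/(n + δ)_A) ]^0.7241.
s_G/(n + δ)_G = 0.35/0.062 = 5.6452; s_A/(n + δ)_A = 0.35/0.081 = 4.3210.
Ratio = (5.6452/4.3210)^0.7241 = 1.3065^0.7241 ≈ 1.2136

ratio ≈ 1.21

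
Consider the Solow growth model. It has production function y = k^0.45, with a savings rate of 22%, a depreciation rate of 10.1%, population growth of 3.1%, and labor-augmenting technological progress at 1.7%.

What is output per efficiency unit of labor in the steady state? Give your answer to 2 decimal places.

In steady state, investment equals break-even investment: s·k^α = (n + g + δ)·k.
Rearranging, k^(1−α) = s / (n + g + δ).
k^0.55 = 0.22 / (0.031 + 0.017 + 0.101) = 0.22 / 0.149 = 1.4765
k* = 1.4765^(1/0.55) ≈ 2.0309
y* = (k*)^α = 2.0309^0.45 ≈ 1.3755

y* = 1.38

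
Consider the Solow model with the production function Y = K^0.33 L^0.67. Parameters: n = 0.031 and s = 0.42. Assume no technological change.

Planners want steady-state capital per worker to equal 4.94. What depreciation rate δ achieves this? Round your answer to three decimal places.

δ ≈ 0.113

At the steady state, Δk = 0, so s·k^α = (n + δ)·k.
So s / (n + δ) = (k*)^(1−α) = 4.94^0.67 = 2.9161.
Therefore n + δ = s / 2.9161 = 0.42 / 2.9161 = 0.1440, so δ = 0.1440 − 0.031 = 0.1130.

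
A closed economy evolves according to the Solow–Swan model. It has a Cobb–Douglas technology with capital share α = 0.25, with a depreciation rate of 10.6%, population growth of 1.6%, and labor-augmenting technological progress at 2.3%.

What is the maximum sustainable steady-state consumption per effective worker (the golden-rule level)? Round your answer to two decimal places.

At the golden rule, f'(k) = n + g + δ, so α·k^(α−1) = n + g + δ and k_gold = (α/(n + g + δ))^(1/(1−α)).
k_gold = (0.25/0.145)^(1/0.75) = 1.7241^1.3333 ≈ 2.0673
c_gold = f(k_gold) − (n + g + δ)·k_gold = 1.1991 − 0.145×2.0673 ≈ 0.8993

c_gold ≈ 0.90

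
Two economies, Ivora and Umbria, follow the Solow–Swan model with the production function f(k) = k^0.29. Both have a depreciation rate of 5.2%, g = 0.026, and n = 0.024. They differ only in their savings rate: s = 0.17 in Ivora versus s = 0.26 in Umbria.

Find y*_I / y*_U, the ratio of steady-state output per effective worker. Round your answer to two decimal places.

ratio ≈ 0.84

Steady-state y* = [s/(n + g + δ)]^(α/(1−α)), so the ratio is [ (s_I/(n + g + δ)_I) / (s_U/(n + g + δ)_U) ]^0.4085.
s_I/(n + g + δ)_I = 0.17/0.102 = 1.6667; s_U/(n + g + δ)_U = 0.26/0.102 = 2.5490.
Ratio = (1.6667/2.5490)^0.4085 = 0.6539^0.4085 ≈ 0.8407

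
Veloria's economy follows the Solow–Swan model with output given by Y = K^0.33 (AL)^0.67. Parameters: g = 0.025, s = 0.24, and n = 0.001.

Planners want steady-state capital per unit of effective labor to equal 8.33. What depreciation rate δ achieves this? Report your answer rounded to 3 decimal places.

Steady state requires s·f(k) = (n + g + δ)·k, i.e. s·k^α = (n + g + δ)·k.
So s / (n + g + δ) = (k*)^(1−α) = 8.33^0.67 = 4.1384.
Therefore n + g + δ = s / 4.1384 = 0.24 / 4.1384 = 0.0580, so δ = 0.0580 − 0.026 = 0.0320.

δ ≈ 0.032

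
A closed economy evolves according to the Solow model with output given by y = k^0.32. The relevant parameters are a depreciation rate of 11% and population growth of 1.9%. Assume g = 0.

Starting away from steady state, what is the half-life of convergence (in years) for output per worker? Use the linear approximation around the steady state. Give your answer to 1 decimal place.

t_½ ≈ 7.9 years

Near the steady state the convergence rate is λ = (1 − α)(n + δ).
λ = (1 − 0.32) × 0.129 = 0.68 × 0.129 = 0.08772
Half-life = ln 2 / λ = 0.6931 / 0.08772 ≈ 7.90 years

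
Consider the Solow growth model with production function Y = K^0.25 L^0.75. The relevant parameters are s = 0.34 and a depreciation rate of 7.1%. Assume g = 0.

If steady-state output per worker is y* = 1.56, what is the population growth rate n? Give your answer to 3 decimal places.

At the steady state, Δk = 0, so s·k^α = (n + δ)·k.
Since y* = [s/(n + δ)]^(α/(1−α)), we have s/(n + δ) = (y*)^((1−α)/α) = 1.56^3 = 3.7964.
Therefore n + δ = s / 3.7964 = 0.34 / 3.7964 = 0.0896, so n = 0.0896 − 0.071 = 0.0186.

n ≈ 0.019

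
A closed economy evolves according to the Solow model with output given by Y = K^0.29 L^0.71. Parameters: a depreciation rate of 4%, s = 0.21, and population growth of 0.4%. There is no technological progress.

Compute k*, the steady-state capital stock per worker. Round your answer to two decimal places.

k* ≈ 9.04

In steady state, investment equals break-even investment: s·k^α = (n + δ)·k.
Rearranging, k^(1−α) = s / (n + δ).
k^0.71 = 0.21 / (0.004 + 0.040) = 0.21 / 0.044 = 4.7727
k* = 4.7727^(1/0.71) ≈ 9.0366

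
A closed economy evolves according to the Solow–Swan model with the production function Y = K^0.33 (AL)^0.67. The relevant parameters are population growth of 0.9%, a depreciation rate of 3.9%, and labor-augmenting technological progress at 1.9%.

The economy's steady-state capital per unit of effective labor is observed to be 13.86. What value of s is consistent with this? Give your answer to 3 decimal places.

At the steady state, Δk = 0, so s·k^α = (n + g + δ)·k.
So s / (n + g + δ) = (k*)^(1−α) = 13.86^0.67 = 5.8208.
Therefore s = 5.8208 × (n + g + δ) = 5.8208 × 0.067 = 0.3900.

s ≈ 0.390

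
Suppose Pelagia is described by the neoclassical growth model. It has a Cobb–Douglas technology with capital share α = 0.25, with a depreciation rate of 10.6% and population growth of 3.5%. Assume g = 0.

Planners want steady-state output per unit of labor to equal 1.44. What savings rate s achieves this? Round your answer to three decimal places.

s ≈ 0.421

Steady state requires s·f(k) = (n + δ)·k, i.e. s·k^α = (n + δ)·k.
Since y* = [s/(n + δ)]^(α/(1−α)), we have s/(n + δ) = (y*)^((1−α)/α) = 1.44^3 = 2.9860.
Therefore s = 2.9860 × (n + δ) = 2.9860 × 0.141 = 0.4210.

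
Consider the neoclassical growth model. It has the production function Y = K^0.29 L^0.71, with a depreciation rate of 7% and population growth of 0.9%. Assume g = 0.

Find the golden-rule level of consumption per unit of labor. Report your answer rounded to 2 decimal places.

At the golden rule, f'(k) = n + δ, so α·k^(α−1) = n + δ and k_gold = (α/(n + δ))^(1/(1−α)).
k_gold = (0.29/0.079)^(1/0.71) = 3.6709^1.4085 ≈ 6.2443
c_gold = f(k_gold) − (n + δ)·k_gold = 1.7009 − 0.079×6.2443 ≈ 1.2076

c_gold ≈ 1.21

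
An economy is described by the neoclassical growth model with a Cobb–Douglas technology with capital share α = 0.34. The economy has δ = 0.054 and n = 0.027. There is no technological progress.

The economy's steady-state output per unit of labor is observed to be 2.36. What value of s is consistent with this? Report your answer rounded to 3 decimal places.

In steady state, investment equals break-even investment: s·k^α = (n + δ)·k.
Since y* = [s/(n + δ)]^(α/(1−α)), we have s/(n + δ) = (y*)^((1−α)/α) = 2.36^1.9412 = 5.2954.
Therefore s = 5.2954 × (n + δ) = 5.2954 × 0.081 = 0.4289.

s ≈ 0.429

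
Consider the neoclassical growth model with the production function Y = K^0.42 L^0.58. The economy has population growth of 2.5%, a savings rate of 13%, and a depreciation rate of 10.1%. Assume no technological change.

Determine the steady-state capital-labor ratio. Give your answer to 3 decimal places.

k* = 1.055

In steady state, investment equals break-even investment: s·k^α = (n + δ)·k.
Dividing both sides by k: k^(1−α) = s / (n + δ).
k^0.58 = 0.13 / (0.025 + 0.101) = 0.13 / 0.126 = 1.0317
k* = 1.0317^(1/0.58) ≈ 1.0553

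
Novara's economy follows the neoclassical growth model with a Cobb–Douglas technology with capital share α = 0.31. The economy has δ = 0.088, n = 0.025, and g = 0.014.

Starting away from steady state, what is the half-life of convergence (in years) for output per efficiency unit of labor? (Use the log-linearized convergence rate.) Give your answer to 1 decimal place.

Near the steady state the convergence rate is λ = (1 − α)(n + g + δ).
λ = (1 − 0.31) × 0.127 = 0.69 × 0.127 = 0.08763
Half-life = ln 2 / λ = 0.6931 / 0.08763 ≈ 7.91 years

t_½ ≈ 7.9 years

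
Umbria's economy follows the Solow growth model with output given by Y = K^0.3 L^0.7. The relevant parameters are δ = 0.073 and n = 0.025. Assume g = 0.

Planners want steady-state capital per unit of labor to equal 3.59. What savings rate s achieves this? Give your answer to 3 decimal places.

s ≈ 0.240

Steady state requires s·f(k) = (n + δ)·k, i.e. s·k^α = (n + δ)·k.
So s / (n + δ) = (k*)^(1−α) = 3.59^0.7 = 2.4466.
Therefore s = 2.4466 × (n + δ) = 2.4466 × 0.098 = 0.2398.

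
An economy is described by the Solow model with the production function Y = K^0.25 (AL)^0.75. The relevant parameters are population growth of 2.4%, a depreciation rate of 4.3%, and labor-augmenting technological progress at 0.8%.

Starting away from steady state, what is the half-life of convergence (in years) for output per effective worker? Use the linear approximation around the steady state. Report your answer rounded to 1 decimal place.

Near the steady state the convergence rate is λ = (1 − α)(n + g + δ).
λ = (1 − 0.25) × 0.075 = 0.75 × 0.075 = 0.05625
Half-life = ln 2 / λ = 0.6931 / 0.05625 ≈ 12.32 years

about 12.3 years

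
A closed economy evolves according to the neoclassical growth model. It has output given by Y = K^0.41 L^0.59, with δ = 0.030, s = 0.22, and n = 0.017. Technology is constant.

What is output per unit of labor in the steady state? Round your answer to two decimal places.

Steady state requires s·f(k) = (n + δ)·k, i.e. s·k^α = (n + δ)·k.
Dividing both sides by k: k^(1−α) = s / (n + δ).
k^0.59 = 0.22 / (0.017 + 0.030) = 0.22 / 0.047 = 4.6809
k* = 4.6809^(1/0.59) ≈ 13.6821
y* = (k*)^α = 13.6821^0.41 ≈ 2.9230

y* ≈ 2.92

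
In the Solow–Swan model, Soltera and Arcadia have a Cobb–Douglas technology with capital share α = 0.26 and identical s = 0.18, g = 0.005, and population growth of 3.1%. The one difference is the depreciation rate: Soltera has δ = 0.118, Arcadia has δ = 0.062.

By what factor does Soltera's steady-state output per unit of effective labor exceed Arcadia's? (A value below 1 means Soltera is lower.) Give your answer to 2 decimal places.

ratio ≈ 0.85

Steady-state y* = [s/(n + g + δ)]^(α/(1−α)), so the ratio is [ (s_S/(n + g + δ)_S) / (s_A/(n + g + δ)_A) ]^0.3514.
s_S/(n + g + δ)_S = 0.18/0.154 = 1.1688; s_A/(n + g + δ)_A = 0.18/0.098 = 1.8367.
Ratio = (1.1688/1.8367)^0.3514 = 0.6364^0.3514 ≈ 0.8532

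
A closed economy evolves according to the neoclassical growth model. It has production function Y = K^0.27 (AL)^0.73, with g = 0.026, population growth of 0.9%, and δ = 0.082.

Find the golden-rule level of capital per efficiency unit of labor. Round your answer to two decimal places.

The golden rule sets f'(k) = n + g + δ, i.e. α·k^(α−1) = n + g + δ.
So k^(1−α) = α / (n + g + δ) = 0.27 / 0.117 = 2.3077.
k_gold = 2.3077^(1/0.73) ≈ 3.1442

k_gold ≈ 3.14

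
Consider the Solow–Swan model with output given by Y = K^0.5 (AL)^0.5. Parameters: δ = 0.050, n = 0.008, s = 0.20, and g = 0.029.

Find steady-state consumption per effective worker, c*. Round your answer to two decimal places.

c* ≈ 1.84

Steady state requires s·f(k) = (n + g + δ)·k, i.e. s·k^α = (n + g + δ)·k.
Dividing both sides by k: k^(1−α) = s / (n + g + δ).
k^0.5 = 0.20 / (0.008 + 0.029 + 0.050) = 0.20 / 0.087 = 2.2989
k* = 2.2989^(1/0.5) ≈ 5.2849
y* = (k*)^α = 5.2849^0.5 ≈ 2.2989
c* = (1 − s)·y* = (1 − 0.20) × 2.2989 ≈ 1.8391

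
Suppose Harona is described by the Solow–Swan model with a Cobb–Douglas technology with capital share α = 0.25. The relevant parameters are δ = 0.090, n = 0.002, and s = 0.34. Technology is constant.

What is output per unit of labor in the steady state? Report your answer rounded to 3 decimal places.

y* = 1.546

At the steady state, Δk = 0, so s·k^α = (n + δ)·k.
Rearranging, k^(1−α) = s / (n + δ).
k^0.75 = 0.34 / (0.002 + 0.090) = 0.34 / 0.092 = 3.6957
k* = 3.6957^(1/0.75) ≈ 5.7139
y* = (k*)^α = 5.7139^0.25 ≈ 1.5461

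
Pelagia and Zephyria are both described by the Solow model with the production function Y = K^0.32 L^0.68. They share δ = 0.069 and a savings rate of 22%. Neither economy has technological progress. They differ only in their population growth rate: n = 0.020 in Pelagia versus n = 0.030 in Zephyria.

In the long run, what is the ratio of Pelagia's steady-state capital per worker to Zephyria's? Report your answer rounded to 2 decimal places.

Steady-state k* = [s/(n + δ)]^(1/(1−α)), so the ratio is [ (s_P/(n + δ)_P) / (s_Z/(n + δ)_Z) ]^1.4706.
s_P/(n + δ)_P = 0.22/0.089 = 2.4719; s_Z/(n + δ)_Z = 0.22/0.099 = 2.2222.
Ratio = (2.4719/2.2222)^1.4706 = 1.1124^1.4706 ≈ 1.1696

k*_P / k*_Z ≈ 1.17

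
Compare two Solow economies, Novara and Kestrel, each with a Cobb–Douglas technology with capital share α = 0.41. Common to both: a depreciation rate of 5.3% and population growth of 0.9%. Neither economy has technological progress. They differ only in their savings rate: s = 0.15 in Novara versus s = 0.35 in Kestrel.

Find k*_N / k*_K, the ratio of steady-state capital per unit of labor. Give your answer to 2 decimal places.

Steady-state k* = [s/(n + δ)]^(1/(1−α)), so the ratio is [ (s_N/(n + δ)_N) / (s_K/(n + δ)_K) ]^1.6949.
s_N/(n + δ)_N = 0.15/0.062 = 2.4194; s_K/(n + δ)_K = 0.35/0.062 = 5.6452.
Ratio = (2.4194/5.6452)^1.6949 = 0.4286^1.6949 ≈ 0.2379

k*_N / k*_K ≈ 0.24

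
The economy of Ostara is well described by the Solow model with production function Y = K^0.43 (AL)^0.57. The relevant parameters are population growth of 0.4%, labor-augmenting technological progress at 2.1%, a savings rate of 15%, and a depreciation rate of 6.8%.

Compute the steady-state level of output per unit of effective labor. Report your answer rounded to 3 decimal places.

In steady state, investment equals break-even investment: s·k^α = (n + g + δ)·k.
Dividing both sides by k: k^(1−α) = s / (n + g + δ).
k^0.57 = 0.15 / (0.004 + 0.021 + 0.068) = 0.15 / 0.093 = 1.6129
k* = 1.6129^(1/0.57) ≈ 2.3133
y* = (k*)^α = 2.3133^0.43 ≈ 1.4342

y* = 1.434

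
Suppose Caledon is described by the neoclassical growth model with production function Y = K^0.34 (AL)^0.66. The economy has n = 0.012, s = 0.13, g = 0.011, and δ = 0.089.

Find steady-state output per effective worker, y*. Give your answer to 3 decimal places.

At the steady state, Δk = 0, so s·k^α = (n + g + δ)·k.
Rearranging, k^(1−α) = s / (n + g + δ).
k^0.66 = 0.13 / (0.012 + 0.011 + 0.089) = 0.13 / 0.112 = 1.1607
k* = 1.1607^(1/0.66) ≈ 1.2533
y* = (k*)^α = 1.2533^0.34 ≈ 1.0798

y* = 1.080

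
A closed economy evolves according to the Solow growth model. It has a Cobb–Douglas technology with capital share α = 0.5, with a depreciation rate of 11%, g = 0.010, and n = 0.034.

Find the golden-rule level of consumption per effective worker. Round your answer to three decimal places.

At the golden rule, f'(k) = n + g + δ, so α·k^(α−1) = n + g + δ and k_gold = (α/(n + g + δ))^(1/(1−α)).
k_gold = (0.5/0.154)^(1/0.5) = 3.2468^2 ≈ 10.5417
c_gold = f(k_gold) − (n + g + δ)·k_gold = 3.2468 − 0.154×10.5417 ≈ 1.6234

c_gold ≈ 1.623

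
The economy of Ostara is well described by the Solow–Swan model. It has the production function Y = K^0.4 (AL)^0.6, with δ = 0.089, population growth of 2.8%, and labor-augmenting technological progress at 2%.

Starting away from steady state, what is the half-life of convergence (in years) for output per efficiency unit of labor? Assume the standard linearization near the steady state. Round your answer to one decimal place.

Near the steady state the convergence rate is λ = (1 − α)(n + g + δ).
λ = (1 − 0.4) × 0.137 = 0.6 × 0.137 = 0.0822
Half-life = ln 2 / λ = 0.6931 / 0.0822 ≈ 8.43 years

half-life ≈ 8.4 years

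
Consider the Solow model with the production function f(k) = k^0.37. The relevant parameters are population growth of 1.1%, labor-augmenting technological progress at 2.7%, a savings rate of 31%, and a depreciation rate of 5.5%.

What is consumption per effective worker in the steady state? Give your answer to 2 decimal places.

Steady state requires s·f(k) = (n + g + δ)·k, i.e. s·k^α = (n + g + δ)·k.
Dividing both sides by k: k^(1−α) = s / (n + g + δ).
k^0.63 = 0.31 / (0.011 + 0.027 + 0.055) = 0.31 / 0.093 = 3.3333
k* = 3.3333^(1/0.63) ≈ 6.7602
y* = (k*)^α = 6.7602^0.37 ≈ 2.0281
c* = (1 − s)·y* = (1 − 0.31) × 2.0281 ≈ 1.3994

c* = 1.40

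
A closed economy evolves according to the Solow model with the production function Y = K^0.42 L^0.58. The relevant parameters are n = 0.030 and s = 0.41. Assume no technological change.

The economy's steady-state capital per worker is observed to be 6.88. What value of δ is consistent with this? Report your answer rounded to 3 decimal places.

δ ≈ 0.104

At the steady state, Δk = 0, so s·k^α = (n + δ)·k.
So s / (n + δ) = (k*)^(1−α) = 6.88^0.58 = 3.0606.
Therefore n + δ = s / 3.0606 = 0.41 / 3.0606 = 0.1340, so δ = 0.1340 − 0.030 = 0.1040.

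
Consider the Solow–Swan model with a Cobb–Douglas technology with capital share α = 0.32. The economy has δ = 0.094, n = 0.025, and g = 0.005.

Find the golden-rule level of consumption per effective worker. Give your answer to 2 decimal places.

At the golden rule, f'(k) = n + g + δ, so α·k^(α−1) = n + g + δ and k_gold = (α/(n + g + δ))^(1/(1−α)).
k_gold = (0.32/0.124)^(1/0.68) = 2.5806^1.4706 ≈ 4.0316
c_gold = f(k_gold) − (n + g + δ)·k_gold = 1.5623 − 0.124×4.0316 ≈ 1.0624

c_gold ≈ 1.06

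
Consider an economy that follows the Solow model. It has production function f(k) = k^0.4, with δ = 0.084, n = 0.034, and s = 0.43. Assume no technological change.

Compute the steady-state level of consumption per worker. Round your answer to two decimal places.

c* = 1.35

At the steady state, Δk = 0, so s·k^α = (n + δ)·k.
Dividing both sides by k: k^(1−α) = s / (n + δ).
k^0.6 = 0.43 / (0.034 + 0.084) = 0.43 / 0.118 = 3.6441
k* = 3.6441^(1/0.6) ≈ 8.6295
y* = (k*)^α = 8.6295^0.4 ≈ 2.3681
c* = (1 − s)·y* = (1 − 0.43) × 2.3681 ≈ 1.3498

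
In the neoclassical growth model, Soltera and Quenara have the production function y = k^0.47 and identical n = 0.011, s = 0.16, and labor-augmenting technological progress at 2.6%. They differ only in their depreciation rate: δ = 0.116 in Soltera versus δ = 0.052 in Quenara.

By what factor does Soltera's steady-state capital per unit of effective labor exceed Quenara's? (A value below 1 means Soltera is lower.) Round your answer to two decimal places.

Steady-state k* = [s/(n + g + δ)]^(1/(1−α)), so the ratio is [ (s_S/(n + g + δ)_S) / (s_Q/(n + g + δ)_Q) ]^1.8868.
s_S/(n + g + δ)_S = 0.16/0.153 = 1.0458; s_Q/(n + g + δ)_Q = 0.16/0.089 = 1.7978.
Ratio = (1.0458/1.7978)^1.8868 = 0.5817^1.8868 ≈ 0.3598

k*_S / k*_Q ≈ 0.36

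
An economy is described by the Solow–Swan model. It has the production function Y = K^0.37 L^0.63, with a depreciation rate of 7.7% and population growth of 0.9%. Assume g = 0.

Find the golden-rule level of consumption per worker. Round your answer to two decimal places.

At the golden rule, f'(k) = n + δ, so α·k^(α−1) = n + δ and k_gold = (α/(n + δ))^(1/(1−α)).
k_gold = (0.37/0.086)^(1/0.63) = 4.3023^1.5873 ≈ 10.1362
c_gold = f(k_gold) − (n + δ)·k_gold = 2.3560 − 0.086×10.1362 ≈ 1.4843

c_gold ≈ 1.48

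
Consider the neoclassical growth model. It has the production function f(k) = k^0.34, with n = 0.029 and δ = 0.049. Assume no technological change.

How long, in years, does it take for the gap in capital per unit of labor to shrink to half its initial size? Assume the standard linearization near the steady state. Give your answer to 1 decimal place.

half-life ≈ 13.5 years

Near the steady state the convergence rate is λ = (1 − α)(n + δ).
λ = (1 − 0.34) × 0.078 = 0.66 × 0.078 = 0.05148
Half-life = ln 2 / λ = 0.6931 / 0.05148 ≈ 13.46 years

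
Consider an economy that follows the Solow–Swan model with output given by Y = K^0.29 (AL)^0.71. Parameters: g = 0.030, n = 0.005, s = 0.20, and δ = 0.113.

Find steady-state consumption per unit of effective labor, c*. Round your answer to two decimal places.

Steady state requires s·f(k) = (n + g + δ)·k, i.e. s·k^α = (n + g + δ)·k.
Dividing both sides by k: k^(1−α) = s / (n + g + δ).
k^0.71 = 0.20 / (0.005 + 0.030 + 0.113) = 0.20 / 0.148 = 1.3514
k* = 1.3514^(1/0.71) ≈ 1.5283
y* = (k*)^α = 1.5283^0.29 ≈ 1.1309
c* = (1 − s)·y* = (1 − 0.20) × 1.1309 ≈ 0.9047

c* = 0.90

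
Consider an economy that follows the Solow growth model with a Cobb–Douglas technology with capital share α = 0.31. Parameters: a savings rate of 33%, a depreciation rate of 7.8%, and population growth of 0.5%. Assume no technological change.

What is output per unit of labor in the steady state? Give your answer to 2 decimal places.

At the steady state, Δk = 0, so s·k^α = (n + δ)·k.
Dividing both sides by k: k^(1−α) = s / (n + δ).
k^0.69 = 0.33 / (0.005 + 0.078) = 0.33 / 0.083 = 3.9759
k* = 3.9759^(1/0.69) ≈ 7.3917
y* = (k*)^α = 7.3917^0.31 ≈ 1.8591

y* = 1.86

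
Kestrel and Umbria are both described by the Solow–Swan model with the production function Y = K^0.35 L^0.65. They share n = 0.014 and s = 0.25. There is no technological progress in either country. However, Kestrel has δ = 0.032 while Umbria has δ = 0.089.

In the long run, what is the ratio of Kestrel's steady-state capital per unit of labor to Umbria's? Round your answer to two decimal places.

k*_K / k*_U ≈ 3.46

Steady-state k* = [s/(n + δ)]^(1/(1−α)), so the ratio is [ (s_K/(n + δ)_K) / (s_U/(n + δ)_U) ]^1.5385.
s_K/(n + δ)_K = 0.25/0.046 = 5.4348; s_U/(n + δ)_U = 0.25/0.103 = 2.4272.
Ratio = (5.4348/2.4272)^1.5385 = 2.2391^1.5385 ≈ 3.4561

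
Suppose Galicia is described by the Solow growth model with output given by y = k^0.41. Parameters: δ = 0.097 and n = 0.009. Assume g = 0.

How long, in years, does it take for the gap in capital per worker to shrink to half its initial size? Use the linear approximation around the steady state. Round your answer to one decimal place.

about 11.1 years

Near the steady state the convergence rate is λ = (1 − α)(n + δ).
λ = (1 − 0.41) × 0.106 = 0.59 × 0.106 = 0.06254
Half-life = ln 2 / λ = 0.6931 / 0.06254 ≈ 11.08 years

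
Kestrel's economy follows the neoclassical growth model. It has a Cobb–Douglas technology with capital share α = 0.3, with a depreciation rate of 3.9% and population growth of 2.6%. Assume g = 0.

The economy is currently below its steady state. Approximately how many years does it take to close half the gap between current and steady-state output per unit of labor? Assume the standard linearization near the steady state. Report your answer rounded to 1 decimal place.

about 15.2 years

Near the steady state the convergence rate is λ = (1 − α)(n + δ).
λ = (1 − 0.3) × 0.065 = 0.7 × 0.065 = 0.0455
Half-life = ln 2 / λ = 0.6931 / 0.0455 ≈ 15.23 years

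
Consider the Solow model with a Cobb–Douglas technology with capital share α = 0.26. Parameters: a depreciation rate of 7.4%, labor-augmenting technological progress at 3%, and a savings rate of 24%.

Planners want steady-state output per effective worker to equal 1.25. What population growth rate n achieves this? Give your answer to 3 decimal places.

In steady state, investment equals break-even investment: s·k^α = (n + g + δ)·k.
Since y* = [s/(n + g + δ)]^(α/(1−α)), we have s/(n + g + δ) = (y*)^((1−α)/α) = 1.25^2.8462 = 1.8872.
Therefore n + g + δ = s / 1.8872 = 0.24 / 1.8872 = 0.1272, so n = 0.1272 − 0.104 = 0.0232.

n ≈ 0.023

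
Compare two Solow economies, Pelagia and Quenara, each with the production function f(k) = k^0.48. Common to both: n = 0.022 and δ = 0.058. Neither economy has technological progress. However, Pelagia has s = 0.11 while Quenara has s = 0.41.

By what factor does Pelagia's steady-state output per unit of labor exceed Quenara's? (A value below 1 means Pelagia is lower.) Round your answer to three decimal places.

Steady-state y* = [s/(n + δ)]^(α/(1−α)), so the ratio is [ (s_P/(n + δ)_P) / (s_Q/(n + δ)_Q) ]^0.9231.
s_P/(n + δ)_P = 0.11/0.080 = 1.3750; s_Q/(n + δ)_Q = 0.41/0.080 = 5.1250.
Ratio = (1.3750/5.1250)^0.9231 = 0.2683^0.9231 ≈ 0.2969

y*_P / y*_Q ≈ 0.297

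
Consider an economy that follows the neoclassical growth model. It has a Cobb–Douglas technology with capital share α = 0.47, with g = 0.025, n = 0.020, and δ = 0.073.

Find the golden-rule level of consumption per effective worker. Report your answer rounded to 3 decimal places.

At the golden rule, f'(k) = n + g + δ, so α·k^(α−1) = n + g + δ and k_gold = (α/(n + g + δ))^(1/(1−α)).
k_gold = (0.47/0.118)^(1/0.53) = 3.9831^1.8868 ≈ 13.5674
c_gold = f(k_gold) − (n + g + δ)·k_gold = 3.4062 − 0.118×13.5674 ≈ 1.8052

c_gold ≈ 1.805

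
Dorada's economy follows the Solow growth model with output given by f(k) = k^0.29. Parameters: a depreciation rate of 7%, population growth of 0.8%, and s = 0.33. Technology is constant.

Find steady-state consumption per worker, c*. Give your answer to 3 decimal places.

At the steady state, Δk = 0, so s·k^α = (n + δ)·k.
Dividing both sides by k: k^(1−α) = s / (n + δ).
k^0.71 = 0.33 / (0.008 + 0.070) = 0.33 / 0.078 = 4.2308
k* = 4.2308^(1/0.71) ≈ 7.6258
y* = (k*)^α = 7.6258^0.29 ≈ 1.8024
c* = (1 − s)·y* = (1 − 0.33) × 1.8024 ≈ 1.2076

c* ≈ 1.208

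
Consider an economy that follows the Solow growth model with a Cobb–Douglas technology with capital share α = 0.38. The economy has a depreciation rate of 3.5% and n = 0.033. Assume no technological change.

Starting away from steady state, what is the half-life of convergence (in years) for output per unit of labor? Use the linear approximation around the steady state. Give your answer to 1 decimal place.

Near the steady state the convergence rate is λ = (1 − α)(n + δ).
λ = (1 − 0.38) × 0.068 = 0.62 × 0.068 = 0.04216
Half-life = ln 2 / λ = 0.6931 / 0.04216 ≈ 16.44 years

t_½ ≈ 16.4 years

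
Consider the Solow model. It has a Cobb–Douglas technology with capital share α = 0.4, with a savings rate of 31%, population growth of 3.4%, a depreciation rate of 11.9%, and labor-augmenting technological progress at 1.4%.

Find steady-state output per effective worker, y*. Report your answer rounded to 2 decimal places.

At the steady state, Δk = 0, so s·k^α = (n + g + δ)·k.
Rearranging, k^(1−α) = s / (n + g + δ).
k^0.6 = 0.31 / (0.034 + 0.014 + 0.119) = 0.31 / 0.167 = 1.8563
k* = 1.8563^(1/0.6) ≈ 2.8038
y* = (k*)^α = 2.8038^0.4 ≈ 1.5104

y* ≈ 1.51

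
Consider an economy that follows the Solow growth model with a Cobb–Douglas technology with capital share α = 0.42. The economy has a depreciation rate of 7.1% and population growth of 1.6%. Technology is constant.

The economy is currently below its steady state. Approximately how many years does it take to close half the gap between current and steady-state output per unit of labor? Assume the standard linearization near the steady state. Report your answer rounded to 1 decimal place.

about 13.7 years

Near the steady state the convergence rate is λ = (1 − α)(n + δ).
λ = (1 − 0.42) × 0.087 = 0.58 × 0.087 = 0.05046
Half-life = ln 2 / λ = 0.6931 / 0.05046 ≈ 13.74 years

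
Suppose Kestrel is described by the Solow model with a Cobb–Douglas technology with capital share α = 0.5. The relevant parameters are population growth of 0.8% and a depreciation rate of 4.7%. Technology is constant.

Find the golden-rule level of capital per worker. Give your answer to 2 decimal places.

k_gold ≈ 82.64

The golden rule sets f'(k) = n + δ, i.e. α·k^(α−1) = n + δ.
So k^(1−α) = α / (n + δ) = 0.5 / 0.055 = 9.0909.
k_gold = 9.0909^(1/0.5) ≈ 82.6445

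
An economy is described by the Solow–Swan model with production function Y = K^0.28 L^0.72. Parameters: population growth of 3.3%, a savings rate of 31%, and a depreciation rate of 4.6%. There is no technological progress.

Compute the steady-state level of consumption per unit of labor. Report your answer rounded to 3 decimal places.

c* ≈ 1.174

In steady state, investment equals break-even investment: s·k^α = (n + δ)·k.
Rearranging, k^(1−α) = s / (n + δ).
k^0.72 = 0.31 / (0.033 + 0.046) = 0.31 / 0.079 = 3.9241
k* = 3.9241^(1/0.72) ≈ 6.6779
y* = (k*)^α = 6.6779^0.28 ≈ 1.7018
c* = (1 − s)·y* = (1 − 0.31) × 1.7018 ≈ 1.1742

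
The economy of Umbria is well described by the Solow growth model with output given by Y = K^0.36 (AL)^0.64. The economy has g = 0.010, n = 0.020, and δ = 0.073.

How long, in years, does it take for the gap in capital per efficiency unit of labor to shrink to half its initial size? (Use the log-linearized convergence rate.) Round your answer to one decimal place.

Near the steady state the convergence rate is λ = (1 − α)(n + g + δ).
λ = (1 − 0.36) × 0.103 = 0.64 × 0.103 = 0.06592
Half-life = ln 2 / λ = 0.6931 / 0.06592 ≈ 10.51 years

about 10.5 years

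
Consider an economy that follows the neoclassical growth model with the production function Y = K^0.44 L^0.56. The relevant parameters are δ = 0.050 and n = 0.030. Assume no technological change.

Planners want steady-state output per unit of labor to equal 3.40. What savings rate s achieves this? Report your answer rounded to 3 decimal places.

s ≈ 0.380

In steady state, investment equals break-even investment: s·k^α = (n + δ)·k.
Since y* = [s/(n + δ)]^(α/(1−α)), we have s/(n + δ) = (y*)^((1−α)/α) = 3.40^1.2727 = 4.7469.
Therefore s = 4.7469 × (n + δ) = 4.7469 × 0.080 = 0.3798.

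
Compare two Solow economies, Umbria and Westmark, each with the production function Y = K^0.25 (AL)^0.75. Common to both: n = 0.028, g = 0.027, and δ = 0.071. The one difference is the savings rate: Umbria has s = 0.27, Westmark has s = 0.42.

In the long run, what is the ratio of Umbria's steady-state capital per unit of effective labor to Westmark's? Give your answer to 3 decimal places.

Steady-state k* = [s/(n + g + δ)]^(1/(1−α)), so the ratio is [ (s_U/(n + g + δ)_U) / (s_W/(n + g + δ)_W) ]^1.3333.
s_U/(n + g + δ)_U = 0.27/0.126 = 2.1429; s_W/(n + g + δ)_W = 0.42/0.126 = 3.3333.
Ratio = (2.1429/3.3333)^1.3333 = 0.6429^1.3333 ≈ 0.5549

k*_U / k*_W ≈ 0.555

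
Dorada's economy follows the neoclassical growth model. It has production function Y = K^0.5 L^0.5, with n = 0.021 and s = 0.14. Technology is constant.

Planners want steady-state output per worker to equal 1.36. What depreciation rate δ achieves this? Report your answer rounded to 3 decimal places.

Steady state requires s·f(k) = (n + δ)·k, i.e. s·k^α = (n + δ)·k.
Since y* = [s/(n + δ)]^(α/(1−α)), we have s/(n + δ) = (y*)^((1−α)/α) = 1.36^1 = 1.3600.
Therefore n + δ = s / 1.3600 = 0.14 / 1.3600 = 0.1029, so δ = 0.1029 − 0.021 = 0.0819.

δ ≈ 0.082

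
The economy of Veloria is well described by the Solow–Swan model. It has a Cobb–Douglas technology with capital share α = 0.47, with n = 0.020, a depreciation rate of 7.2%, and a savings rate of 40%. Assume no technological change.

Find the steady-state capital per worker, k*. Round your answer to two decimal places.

k* ≈ 16.01

In steady state, investment equals break-even investment: s·k^α = (n + δ)·k.
Dividing both sides by k: k^(1−α) = s / (n + δ).
k^0.53 = 0.40 / (0.020 + 0.072) = 0.40 / 0.092 = 4.3478
k* = 4.3478^(1/0.53) ≈ 16.0060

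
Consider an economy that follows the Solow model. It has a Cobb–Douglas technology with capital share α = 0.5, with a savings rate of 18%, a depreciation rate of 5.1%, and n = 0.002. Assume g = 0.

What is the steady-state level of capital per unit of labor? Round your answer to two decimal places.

At the steady state, Δk = 0, so s·k^α = (n + δ)·k.
Rearranging, k^(1−α) = s / (n + δ).
k^0.5 = 0.18 / (0.002 + 0.051) = 0.18 / 0.053 = 3.3962
k* = 3.3962^(1/0.5) ≈ 11.5342

k* = 11.53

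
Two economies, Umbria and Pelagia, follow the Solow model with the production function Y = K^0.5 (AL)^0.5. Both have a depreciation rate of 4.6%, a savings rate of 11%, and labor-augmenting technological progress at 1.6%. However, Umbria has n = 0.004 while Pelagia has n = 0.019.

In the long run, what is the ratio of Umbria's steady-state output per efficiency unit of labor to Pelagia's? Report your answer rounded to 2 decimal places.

ratio ≈ 1.23

Steady-state y* = [s/(n + g + δ)]^(α/(1−α)), so the ratio is [ (s_U/(n + g + δ)_U) / (s_P/(n + g + δ)_P) ]^1.
s_U/(n + g + δ)_U = 0.11/0.066 = 1.6667; s_P/(n + g + δ)_P = 0.11/0.081 = 1.3580.
Ratio = (1.6667/1.3580)^1 = 1.2273^1 ≈ 1.2273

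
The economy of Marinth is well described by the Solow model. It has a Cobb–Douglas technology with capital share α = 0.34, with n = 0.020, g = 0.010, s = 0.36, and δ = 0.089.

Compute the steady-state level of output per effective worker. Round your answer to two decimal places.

y* = 1.77

Steady state requires s·f(k) = (n + g + δ)·k, i.e. s·k^α = (n + g + δ)·k.
Rearranging, k^(1−α) = s / (n + g + δ).
k^0.66 = 0.36 / (0.020 + 0.010 + 0.089) = 0.36 / 0.119 = 3.0252
k* = 3.0252^(1/0.66) ≈ 5.3508
y* = (k*)^α = 5.3508^0.34 ≈ 1.7687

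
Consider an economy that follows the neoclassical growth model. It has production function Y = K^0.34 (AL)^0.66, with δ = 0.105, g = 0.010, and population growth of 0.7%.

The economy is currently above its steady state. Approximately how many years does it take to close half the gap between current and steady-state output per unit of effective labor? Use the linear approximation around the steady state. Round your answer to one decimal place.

about 8.6 years

Near the steady state the convergence rate is λ = (1 − α)(n + g + δ).
λ = (1 − 0.34) × 0.122 = 0.66 × 0.122 = 0.08052
Half-life = ln 2 / λ = 0.6931 / 0.08052 ≈ 8.61 years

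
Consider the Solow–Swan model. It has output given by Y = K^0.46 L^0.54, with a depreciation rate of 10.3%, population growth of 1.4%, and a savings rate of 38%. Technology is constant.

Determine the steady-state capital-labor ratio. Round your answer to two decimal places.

In steady state, investment equals break-even investment: s·k^α = (n + δ)·k.
Dividing both sides by k: k^(1−α) = s / (n + δ).
k^0.54 = 0.38 / (0.014 + 0.103) = 0.38 / 0.117 = 3.2479
k* = 3.2479^(1/0.54) ≈ 8.8596

k* = 8.86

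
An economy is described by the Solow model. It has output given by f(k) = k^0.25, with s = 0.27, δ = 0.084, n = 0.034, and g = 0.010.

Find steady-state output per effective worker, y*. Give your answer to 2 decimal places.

y* ≈ 1.28

At the steady state, Δk = 0, so s·k^α = (n + g + δ)·k.
Rearranging, k^(1−α) = s / (n + g + δ).
k^0.75 = 0.27 / (0.034 + 0.010 + 0.084) = 0.27 / 0.128 = 2.1094
k* = 2.1094^(1/0.75) ≈ 2.7053
y* = (k*)^α = 2.7053^0.25 ≈ 1.2825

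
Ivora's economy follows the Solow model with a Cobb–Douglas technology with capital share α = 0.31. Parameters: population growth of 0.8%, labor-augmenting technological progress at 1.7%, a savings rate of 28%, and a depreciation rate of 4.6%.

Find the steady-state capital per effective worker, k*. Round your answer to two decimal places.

k* ≈ 7.31

Steady state requires s·f(k) = (n + g + δ)·k, i.e. s·k^α = (n + g + δ)·k.
Rearranging, k^(1−α) = s / (n + g + δ).
k^0.69 = 0.28 / (0.008 + 0.017 + 0.046) = 0.28 / 0.071 = 3.9437
k* = 3.9437^(1/0.69) ≈ 7.3051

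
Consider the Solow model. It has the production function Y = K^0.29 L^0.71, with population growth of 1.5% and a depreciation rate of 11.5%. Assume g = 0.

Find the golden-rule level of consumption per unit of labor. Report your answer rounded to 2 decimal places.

c_gold ≈ 0.99

At the golden rule, f'(k) = n + δ, so α·k^(α−1) = n + δ and k_gold = (α/(n + δ))^(1/(1−α)).
k_gold = (0.29/0.130)^(1/0.71) = 2.2308^1.4085 ≈ 3.0960
c_gold = f(k_gold) − (n + δ)·k_gold = 1.3878 − 0.130×3.0960 ≈ 0.9853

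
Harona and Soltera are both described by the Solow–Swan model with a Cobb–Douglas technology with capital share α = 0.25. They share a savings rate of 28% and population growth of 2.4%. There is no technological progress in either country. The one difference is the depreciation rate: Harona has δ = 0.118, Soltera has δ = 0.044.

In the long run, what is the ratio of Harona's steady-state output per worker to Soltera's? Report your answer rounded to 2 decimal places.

y*_H / y*_S ≈ 0.78

Steady-state y* = [s/(n + δ)]^(α/(1−α)), so the ratio is [ (s_H/(n + δ)_H) / (s_S/(n + δ)_S) ]^0.3333.
s_H/(n + δ)_H = 0.28/0.142 = 1.9718; s_S/(n + δ)_S = 0.28/0.068 = 4.1176.
Ratio = (1.9718/4.1176)^0.3333 = 0.4789^0.3333 ≈ 0.7824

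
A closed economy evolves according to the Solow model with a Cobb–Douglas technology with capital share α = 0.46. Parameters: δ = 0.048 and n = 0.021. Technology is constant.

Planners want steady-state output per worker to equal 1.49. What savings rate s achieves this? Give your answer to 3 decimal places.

In steady state, investment equals break-even investment: s·k^α = (n + δ)·k.
Since y* = [s/(n + δ)]^(α/(1−α)), we have s/(n + δ) = (y*)^((1−α)/α) = 1.49^1.1739 = 1.5970.
Therefore s = 1.5970 × (n + δ) = 1.5970 × 0.069 = 0.1102.

s ≈ 0.110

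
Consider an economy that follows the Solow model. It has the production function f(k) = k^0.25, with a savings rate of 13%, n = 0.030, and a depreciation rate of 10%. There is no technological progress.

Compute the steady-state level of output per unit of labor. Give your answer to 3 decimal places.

In steady state, investment equals break-even investment: s·k^α = (n + δ)·k.
Dividing both sides by k: k^(1−α) = s / (n + δ).
k^0.75 = 0.13 / (0.030 + 0.100) = 0.13 / 0.130 = 1.0000
k* = 1.0000^(1/0.75) ≈ 1.0000
y* = (k*)^α = 1.0000^0.25 ≈ 1.0000

y* = 1.000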